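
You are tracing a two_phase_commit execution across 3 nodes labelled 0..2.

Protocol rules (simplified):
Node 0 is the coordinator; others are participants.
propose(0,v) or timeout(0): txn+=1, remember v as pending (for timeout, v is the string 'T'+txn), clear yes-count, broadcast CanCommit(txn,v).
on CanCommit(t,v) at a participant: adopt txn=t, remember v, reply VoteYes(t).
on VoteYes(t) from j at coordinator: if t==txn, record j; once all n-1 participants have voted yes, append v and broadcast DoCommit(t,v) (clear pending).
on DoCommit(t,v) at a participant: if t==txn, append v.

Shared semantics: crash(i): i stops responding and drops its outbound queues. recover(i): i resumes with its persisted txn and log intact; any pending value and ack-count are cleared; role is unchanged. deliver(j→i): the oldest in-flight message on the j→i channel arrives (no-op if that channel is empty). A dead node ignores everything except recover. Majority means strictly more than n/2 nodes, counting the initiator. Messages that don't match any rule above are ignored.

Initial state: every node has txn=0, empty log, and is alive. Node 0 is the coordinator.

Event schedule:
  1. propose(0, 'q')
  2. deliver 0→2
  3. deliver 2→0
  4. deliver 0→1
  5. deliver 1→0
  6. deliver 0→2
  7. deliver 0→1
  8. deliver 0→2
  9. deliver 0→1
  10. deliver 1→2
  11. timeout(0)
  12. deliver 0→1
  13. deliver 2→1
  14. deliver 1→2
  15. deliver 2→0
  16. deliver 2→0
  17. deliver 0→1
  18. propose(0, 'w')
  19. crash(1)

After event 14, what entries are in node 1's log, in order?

q

step 1 propose(0,'q'): 0={coor,t=1,log=-}
step 2 deliver 0→2: 2={part,t=1,log=-}
step 3 deliver 2→0: —
step 4 deliver 0→1: 1={part,t=1,log=-}
step 5 deliver 1→0: 0={coor,t=1,log=q}
step 6 deliver 0→2: 2={part,t=1,log=q}
step 7 deliver 0→1: 1={part,t=1,log=q}
step 8 deliver 0→2: —
step 9 deliver 0→1: —
step 10 deliver 1→2: —
step 11 timeout(0): 0={coor,t=2,log=q}
step 12 deliver 0→1: 1={part,t=2,log=q}
step 13 deliver 2→1: —
step 14 deliver 1→2: —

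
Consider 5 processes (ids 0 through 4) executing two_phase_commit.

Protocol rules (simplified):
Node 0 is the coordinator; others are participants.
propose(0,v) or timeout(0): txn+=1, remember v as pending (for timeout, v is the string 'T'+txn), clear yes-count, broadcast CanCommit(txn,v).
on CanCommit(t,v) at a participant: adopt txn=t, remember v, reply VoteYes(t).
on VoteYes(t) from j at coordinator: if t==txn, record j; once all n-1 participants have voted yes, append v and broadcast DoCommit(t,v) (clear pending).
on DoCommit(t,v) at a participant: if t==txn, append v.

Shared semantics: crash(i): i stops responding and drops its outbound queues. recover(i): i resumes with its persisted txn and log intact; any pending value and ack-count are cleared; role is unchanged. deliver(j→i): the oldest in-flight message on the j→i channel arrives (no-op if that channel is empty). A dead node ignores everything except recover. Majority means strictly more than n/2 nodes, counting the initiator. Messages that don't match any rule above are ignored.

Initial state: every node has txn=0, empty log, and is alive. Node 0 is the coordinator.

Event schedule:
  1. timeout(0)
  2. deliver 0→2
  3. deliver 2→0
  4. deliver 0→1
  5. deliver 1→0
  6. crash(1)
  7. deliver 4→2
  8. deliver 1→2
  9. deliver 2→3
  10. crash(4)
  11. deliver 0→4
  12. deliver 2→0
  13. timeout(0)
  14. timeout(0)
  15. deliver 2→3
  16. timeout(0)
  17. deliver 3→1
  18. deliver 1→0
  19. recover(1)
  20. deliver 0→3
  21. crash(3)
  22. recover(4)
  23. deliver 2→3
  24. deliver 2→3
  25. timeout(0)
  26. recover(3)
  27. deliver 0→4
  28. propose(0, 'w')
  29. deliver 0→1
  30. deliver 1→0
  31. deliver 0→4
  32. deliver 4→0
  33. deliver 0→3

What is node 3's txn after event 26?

step 1 timeout(0): 0={coor,t=1,log=-}
step 2 deliver 0→2: 2={part,t=1,log=-}
step 3 deliver 2→0: —
step 4 deliver 0→1: 1={part,t=1,log=-}
step 5 deliver 1→0: —
step 6 crash(1): 1={✗part,t=1,log=-}
step 7 deliver 4→2: —
step 8 deliver 1→2: —
step 9 deliver 2→3: —
step 10 crash(4): 4={✗part,t=0,log=-}
step 11 deliver 0→4: —
step 12 deliver 2→0: —
step 13 timeout(0): 0={coor,t=2,log=-}
step 14 timeout(0): 0={coor,t=3,log=-}
step 15 deliver 2→3: —
step 16 timeout(0): 0={coor,t=4,log=-}
step 17 deliver 3→1: —
step 18 deliver 1→0: —
step 19 recover(1): 1={part,t=1,log=-}
step 20 deliver 0→3: 3={part,t=1,log=-}
step 21 crash(3): 3={✗part,t=1,log=-}
step 22 recover(4): 4={part,t=0,log=-}
step 23 deliver 2→3: —
step 24 deliver 2→3: —
step 25 timeout(0): 0={coor,t=5,log=-}
step 26 recover(3): 3={part,t=1,log=-}

1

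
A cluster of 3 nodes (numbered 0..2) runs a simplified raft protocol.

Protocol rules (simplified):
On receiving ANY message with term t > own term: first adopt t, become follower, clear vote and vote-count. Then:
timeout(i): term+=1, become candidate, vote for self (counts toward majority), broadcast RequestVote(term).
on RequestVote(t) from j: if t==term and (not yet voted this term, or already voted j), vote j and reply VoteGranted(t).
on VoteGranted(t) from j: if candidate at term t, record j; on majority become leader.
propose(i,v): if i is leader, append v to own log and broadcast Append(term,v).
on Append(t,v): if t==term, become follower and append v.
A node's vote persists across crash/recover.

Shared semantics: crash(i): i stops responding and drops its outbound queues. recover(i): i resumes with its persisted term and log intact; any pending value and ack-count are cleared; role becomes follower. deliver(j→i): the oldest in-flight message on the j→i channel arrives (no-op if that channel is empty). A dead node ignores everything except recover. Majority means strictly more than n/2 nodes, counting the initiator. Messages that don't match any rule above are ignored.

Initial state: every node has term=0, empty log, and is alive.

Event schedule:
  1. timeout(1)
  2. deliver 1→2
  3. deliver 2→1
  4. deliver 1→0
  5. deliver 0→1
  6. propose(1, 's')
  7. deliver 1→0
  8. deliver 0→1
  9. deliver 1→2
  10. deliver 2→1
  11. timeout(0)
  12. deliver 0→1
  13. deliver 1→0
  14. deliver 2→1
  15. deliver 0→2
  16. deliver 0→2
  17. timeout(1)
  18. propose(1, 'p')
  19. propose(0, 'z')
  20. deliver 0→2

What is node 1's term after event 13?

after 1 — timeout(1): n1:cand/t1/[-]
after 2 — deliver 1→2: n2:foll/t1/[-]
after 3 — deliver 2→1: n1:lead/t1/[-]
after 4 — deliver 1→0: n0:foll/t1/[-]
after 5 — deliver 0→1: ·
after 6 — propose(1,'s'): n1:lead/t1/[s]
after 7 — deliver 1→0: n0:foll/t1/[s]
after 8 — deliver 0→1: ·
after 9 — deliver 1→2: n2:foll/t1/[s]
after 10 — deliver 2→1: ·
after 11 — timeout(0): n0:cand/t2/[s]
after 12 — deliver 0→1: n1:foll/t2/[s]
after 13 — deliver 1→0: n0:lead/t2/[s]

2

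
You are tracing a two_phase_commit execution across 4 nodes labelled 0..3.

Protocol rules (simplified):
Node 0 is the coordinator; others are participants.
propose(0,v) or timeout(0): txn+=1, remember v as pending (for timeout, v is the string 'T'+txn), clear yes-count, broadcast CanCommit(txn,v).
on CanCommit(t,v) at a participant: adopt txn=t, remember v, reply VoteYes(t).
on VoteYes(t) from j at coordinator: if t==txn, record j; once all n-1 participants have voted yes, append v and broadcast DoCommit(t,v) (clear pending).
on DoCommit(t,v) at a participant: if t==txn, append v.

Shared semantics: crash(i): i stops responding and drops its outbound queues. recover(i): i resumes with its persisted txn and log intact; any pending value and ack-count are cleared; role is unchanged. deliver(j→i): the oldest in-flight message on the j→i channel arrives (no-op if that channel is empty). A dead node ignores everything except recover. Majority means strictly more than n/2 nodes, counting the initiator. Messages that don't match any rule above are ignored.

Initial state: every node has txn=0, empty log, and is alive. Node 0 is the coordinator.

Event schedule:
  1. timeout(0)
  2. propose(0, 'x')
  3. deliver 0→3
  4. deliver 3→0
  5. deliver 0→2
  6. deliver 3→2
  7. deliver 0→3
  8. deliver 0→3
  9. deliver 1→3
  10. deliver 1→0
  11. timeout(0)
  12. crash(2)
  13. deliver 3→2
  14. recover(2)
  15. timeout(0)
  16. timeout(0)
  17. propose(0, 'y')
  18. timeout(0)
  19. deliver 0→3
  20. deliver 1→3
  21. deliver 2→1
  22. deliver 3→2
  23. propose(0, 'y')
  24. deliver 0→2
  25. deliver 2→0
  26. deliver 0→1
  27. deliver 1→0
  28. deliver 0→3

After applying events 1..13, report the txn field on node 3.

[1] timeout(0) → N0(coor t1 [-])
[2] propose(0,'x') → N0(coor t2 [-])
[3] deliver 0→3 → N3(part t1 [-])
[4] deliver 3→0 → ∅
[5] deliver 0→2 → N2(part t1 [-])
[6] deliver 3→2 → ∅
[7] deliver 0→3 → N3(part t2 [-])
[8] deliver 0→3 → ∅
[9] deliver 1→3 → ∅
[10] deliver 1→0 → ∅
[11] timeout(0) → N0(coor t3 [-])
[12] crash(2) → N2(✗part t1 [-])
[13] deliver 3→2 → ∅

2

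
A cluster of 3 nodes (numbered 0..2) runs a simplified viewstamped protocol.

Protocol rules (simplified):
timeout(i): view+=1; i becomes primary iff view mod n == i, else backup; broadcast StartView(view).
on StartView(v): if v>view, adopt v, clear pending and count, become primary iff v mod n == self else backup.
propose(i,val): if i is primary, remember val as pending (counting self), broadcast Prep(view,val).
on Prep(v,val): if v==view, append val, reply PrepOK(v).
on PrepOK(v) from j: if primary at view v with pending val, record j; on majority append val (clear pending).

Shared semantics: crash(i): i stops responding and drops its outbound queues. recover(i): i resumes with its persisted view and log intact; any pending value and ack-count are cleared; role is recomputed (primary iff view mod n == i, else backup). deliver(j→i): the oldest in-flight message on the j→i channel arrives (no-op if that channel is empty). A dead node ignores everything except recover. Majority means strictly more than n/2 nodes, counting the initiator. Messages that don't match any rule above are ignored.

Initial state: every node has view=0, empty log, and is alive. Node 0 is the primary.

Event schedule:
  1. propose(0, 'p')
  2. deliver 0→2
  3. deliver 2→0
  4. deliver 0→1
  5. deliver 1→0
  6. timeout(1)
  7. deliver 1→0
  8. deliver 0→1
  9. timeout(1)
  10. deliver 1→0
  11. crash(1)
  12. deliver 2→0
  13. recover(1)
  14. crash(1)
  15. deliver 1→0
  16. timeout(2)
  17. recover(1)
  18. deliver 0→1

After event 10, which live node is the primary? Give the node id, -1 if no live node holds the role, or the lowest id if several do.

-1

1. propose(0,'p'):  nop
2. deliver 0→2:  <2:back v0 p>
3. deliver 2→0:  <0:prim v0 p>
4. deliver 0→1:  <1:back v0 p>
5. deliver 1→0:  nop
6. timeout(1):  <1:prim v1 p>
7. deliver 1→0:  <0:back v1 p>
8. deliver 0→1:  nop
9. timeout(1):  <1:back v2 p>
10. deliver 1→0:  <0:back v2 p>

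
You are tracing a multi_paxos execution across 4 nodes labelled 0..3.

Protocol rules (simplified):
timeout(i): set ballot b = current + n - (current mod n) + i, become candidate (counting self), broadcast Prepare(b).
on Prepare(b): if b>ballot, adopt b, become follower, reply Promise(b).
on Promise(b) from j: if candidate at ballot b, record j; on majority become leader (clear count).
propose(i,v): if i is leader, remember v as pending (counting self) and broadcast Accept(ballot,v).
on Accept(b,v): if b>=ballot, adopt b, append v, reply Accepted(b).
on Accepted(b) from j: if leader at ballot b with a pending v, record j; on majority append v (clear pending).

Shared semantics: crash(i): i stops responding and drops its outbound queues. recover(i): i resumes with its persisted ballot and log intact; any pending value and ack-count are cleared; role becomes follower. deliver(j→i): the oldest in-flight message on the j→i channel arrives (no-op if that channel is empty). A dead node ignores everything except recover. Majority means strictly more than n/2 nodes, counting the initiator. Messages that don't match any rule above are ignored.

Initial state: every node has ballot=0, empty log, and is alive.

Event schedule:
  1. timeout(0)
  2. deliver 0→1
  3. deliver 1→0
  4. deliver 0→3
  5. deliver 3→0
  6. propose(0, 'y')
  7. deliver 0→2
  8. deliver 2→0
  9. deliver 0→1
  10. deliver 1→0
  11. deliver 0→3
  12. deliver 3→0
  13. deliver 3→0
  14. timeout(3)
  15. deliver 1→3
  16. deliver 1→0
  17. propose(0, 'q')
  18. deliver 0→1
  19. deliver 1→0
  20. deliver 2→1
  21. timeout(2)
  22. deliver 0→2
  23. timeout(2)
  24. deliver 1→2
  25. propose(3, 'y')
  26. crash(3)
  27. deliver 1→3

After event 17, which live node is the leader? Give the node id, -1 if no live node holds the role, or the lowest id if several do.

0

after 1 — timeout(0): n0:cand/b4/[-]
after 2 — deliver 0→1: n1:foll/b4/[-]
after 3 — deliver 1→0: ·
after 4 — deliver 0→3: n3:foll/b4/[-]
after 5 — deliver 3→0: n0:lead/b4/[-]
after 6 — propose(0,'y'): ·
after 7 — deliver 0→2: n2:foll/b4/[-]
after 8 — deliver 2→0: ·
after 9 — deliver 0→1: n1:foll/b4/[y]
after 10 — deliver 1→0: ·
after 11 — deliver 0→3: n3:foll/b4/[y]
after 12 — deliver 3→0: n0:lead/b4/[y]
after 13 — deliver 3→0: ·
after 14 — timeout(3): n3:cand/b11/[y]
after 15 — deliver 1→3: ·
after 16 — deliver 1→0: ·
after 17 — propose(0,'q'): ·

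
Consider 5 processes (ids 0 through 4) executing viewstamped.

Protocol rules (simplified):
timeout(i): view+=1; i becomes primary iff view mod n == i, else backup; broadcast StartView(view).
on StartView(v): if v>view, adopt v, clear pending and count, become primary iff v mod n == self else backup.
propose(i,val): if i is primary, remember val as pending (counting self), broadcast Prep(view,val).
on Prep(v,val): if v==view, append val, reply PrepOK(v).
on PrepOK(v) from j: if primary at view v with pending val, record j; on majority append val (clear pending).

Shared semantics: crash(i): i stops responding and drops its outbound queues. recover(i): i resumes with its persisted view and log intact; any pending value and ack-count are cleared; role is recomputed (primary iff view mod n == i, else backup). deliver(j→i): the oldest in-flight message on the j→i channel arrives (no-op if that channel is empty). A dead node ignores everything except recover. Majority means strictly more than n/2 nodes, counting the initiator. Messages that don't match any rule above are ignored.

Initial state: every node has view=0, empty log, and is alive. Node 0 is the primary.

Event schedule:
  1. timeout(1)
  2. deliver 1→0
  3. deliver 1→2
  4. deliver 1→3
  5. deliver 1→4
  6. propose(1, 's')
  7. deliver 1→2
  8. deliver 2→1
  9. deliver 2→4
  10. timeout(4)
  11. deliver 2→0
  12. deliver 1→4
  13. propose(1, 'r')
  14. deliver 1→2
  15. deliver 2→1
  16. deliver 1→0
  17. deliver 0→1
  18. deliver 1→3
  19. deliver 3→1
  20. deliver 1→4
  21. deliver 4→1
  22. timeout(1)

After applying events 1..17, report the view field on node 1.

1

e1 timeout(1): 1[prim,v=1,-]
e2 deliver 1→0: 0[back,v=1,-]
e3 deliver 1→2: 2[back,v=1,-]
e4 deliver 1→3: 3[back,v=1,-]
e5 deliver 1→4: 4[back,v=1,-]
e6 propose(1,'s'): ·
e7 deliver 1→2: 2[back,v=1,s]
e8 deliver 2→1: ·
e9 deliver 2→4: ·
e10 timeout(4): 4[back,v=2,-]
e11 deliver 2→0: ·
e12 deliver 1→4: ·
e13 propose(1,'r'): ·
e14 deliver 1→2: 2[back,v=1,s,r]
e15 deliver 2→1: ·
e16 deliver 1→0: 0[back,v=1,s]
e17 deliver 0→1: 1[prim,v=1,r]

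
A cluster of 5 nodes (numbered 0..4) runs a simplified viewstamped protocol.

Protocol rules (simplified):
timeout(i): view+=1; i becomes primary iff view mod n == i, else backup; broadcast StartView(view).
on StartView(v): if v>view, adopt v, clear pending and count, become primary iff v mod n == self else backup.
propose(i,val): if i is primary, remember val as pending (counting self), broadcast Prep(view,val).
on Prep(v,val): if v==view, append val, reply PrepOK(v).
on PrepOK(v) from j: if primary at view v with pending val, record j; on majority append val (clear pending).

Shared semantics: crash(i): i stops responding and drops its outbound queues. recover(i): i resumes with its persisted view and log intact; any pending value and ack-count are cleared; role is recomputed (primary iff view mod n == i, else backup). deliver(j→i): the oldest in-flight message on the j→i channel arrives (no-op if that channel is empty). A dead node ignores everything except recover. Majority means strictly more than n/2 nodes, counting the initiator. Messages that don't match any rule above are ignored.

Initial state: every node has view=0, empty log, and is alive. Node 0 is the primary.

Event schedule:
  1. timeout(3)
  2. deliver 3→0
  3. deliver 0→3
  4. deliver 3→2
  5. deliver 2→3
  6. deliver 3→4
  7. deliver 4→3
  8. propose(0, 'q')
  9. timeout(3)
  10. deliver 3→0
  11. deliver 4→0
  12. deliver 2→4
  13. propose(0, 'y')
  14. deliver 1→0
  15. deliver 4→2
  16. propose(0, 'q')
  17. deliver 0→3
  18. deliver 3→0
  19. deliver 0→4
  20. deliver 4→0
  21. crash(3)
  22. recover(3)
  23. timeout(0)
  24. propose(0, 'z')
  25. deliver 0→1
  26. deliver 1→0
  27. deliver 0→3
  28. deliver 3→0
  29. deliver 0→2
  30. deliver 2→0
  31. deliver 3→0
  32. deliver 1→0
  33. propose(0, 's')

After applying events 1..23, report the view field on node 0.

after 1 — timeout(3): n3:back/v1/[-]
after 2 — deliver 3→0: n0:back/v1/[-]
after 3 — deliver 0→3: ·
after 4 — deliver 3→2: n2:back/v1/[-]
after 5 — deliver 2→3: ·
after 6 — deliver 3→4: n4:back/v1/[-]
after 7 — deliver 4→3: ·
after 8 — propose(0,'q'): ·
after 9 — timeout(3): n3:back/v2/[-]
after 10 — deliver 3→0: n0:back/v2/[-]
after 11 — deliver 4→0: ·
after 12 — deliver 2→4: ·
after 13 — propose(0,'y'): ·
after 14 — deliver 1→0: ·
after 15 — deliver 4→2: ·
after 16 — propose(0,'q'): ·
after 17 — deliver 0→3: ·
after 18 — deliver 3→0: ·
after 19 — deliver 0→4: ·
after 20 — deliver 4→0: ·
after 21 — crash(3): n3:✗back/v2/[-]
after 22 — recover(3): n3:back/v2/[-]
after 23 — timeout(0): n0:back/v3/[-]

3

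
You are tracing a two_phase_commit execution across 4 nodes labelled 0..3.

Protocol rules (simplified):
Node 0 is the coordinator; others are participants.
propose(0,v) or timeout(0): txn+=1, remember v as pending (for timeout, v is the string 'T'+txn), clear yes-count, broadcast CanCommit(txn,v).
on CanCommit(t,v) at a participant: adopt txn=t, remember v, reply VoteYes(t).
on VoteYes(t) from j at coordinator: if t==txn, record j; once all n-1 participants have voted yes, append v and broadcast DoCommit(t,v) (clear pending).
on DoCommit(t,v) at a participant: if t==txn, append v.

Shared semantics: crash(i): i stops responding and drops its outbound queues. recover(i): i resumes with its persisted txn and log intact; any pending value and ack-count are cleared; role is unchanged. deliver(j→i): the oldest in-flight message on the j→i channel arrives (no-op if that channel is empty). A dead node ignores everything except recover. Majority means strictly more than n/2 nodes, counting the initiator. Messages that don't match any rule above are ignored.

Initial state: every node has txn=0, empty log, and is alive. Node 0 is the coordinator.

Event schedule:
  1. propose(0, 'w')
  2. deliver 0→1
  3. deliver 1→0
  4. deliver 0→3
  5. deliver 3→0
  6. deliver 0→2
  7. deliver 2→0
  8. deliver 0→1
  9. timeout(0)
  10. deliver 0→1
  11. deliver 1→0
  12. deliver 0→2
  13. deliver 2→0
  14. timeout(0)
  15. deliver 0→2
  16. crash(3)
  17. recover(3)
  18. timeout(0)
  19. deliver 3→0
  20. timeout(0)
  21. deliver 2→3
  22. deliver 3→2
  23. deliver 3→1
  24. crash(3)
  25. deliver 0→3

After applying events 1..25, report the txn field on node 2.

2

after 1 — propose(0,'w'): n0:coor/t1/[-]
after 2 — deliver 0→1: n1:part/t1/[-]
after 3 — deliver 1→0: ·
after 4 — deliver 0→3: n3:part/t1/[-]
after 5 — deliver 3→0: ·
after 6 — deliver 0→2: n2:part/t1/[-]
after 7 — deliver 2→0: n0:coor/t1/[w]
after 8 — deliver 0→1: n1:part/t1/[w]
after 9 — timeout(0): n0:coor/t2/[w]
after 10 — deliver 0→1: n1:part/t2/[w]
after 11 — deliver 1→0: ·
after 12 — deliver 0→2: n2:part/t1/[w]
after 13 — deliver 2→0: ·
after 14 — timeout(0): n0:coor/t3/[w]
after 15 — deliver 0→2: n2:part/t2/[w]
after 16 — crash(3): n3:✗part/t1/[-]
after 17 — recover(3): n3:part/t1/[-]
after 18 — timeout(0): n0:coor/t4/[w]
after 19 — deliver 3→0: ·
after 20 — timeout(0): n0:coor/t5/[w]
after 21 — deliver 2→3: ·
after 22 — deliver 3→2: ·
after 23 — deliver 3→1: ·
after 24 — crash(3): n3:✗part/t1/[-]
after 25 — deliver 0→3: ·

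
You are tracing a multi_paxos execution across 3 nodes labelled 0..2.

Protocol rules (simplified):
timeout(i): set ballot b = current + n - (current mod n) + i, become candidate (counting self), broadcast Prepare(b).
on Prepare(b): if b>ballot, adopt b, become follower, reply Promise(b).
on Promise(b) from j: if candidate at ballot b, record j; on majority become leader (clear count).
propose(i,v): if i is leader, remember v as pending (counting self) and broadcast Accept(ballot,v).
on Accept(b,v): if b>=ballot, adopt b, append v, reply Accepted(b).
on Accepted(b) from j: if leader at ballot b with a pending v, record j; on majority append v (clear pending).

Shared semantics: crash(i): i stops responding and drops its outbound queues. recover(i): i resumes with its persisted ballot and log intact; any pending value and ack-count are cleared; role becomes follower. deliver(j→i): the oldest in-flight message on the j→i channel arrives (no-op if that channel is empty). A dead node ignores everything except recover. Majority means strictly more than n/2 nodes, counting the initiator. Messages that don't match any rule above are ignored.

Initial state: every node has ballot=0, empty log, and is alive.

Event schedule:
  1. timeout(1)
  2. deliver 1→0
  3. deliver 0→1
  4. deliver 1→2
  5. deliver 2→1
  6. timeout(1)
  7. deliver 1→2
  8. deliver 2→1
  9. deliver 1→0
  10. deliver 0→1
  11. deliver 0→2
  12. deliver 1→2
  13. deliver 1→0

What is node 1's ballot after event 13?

7

[1] timeout(1) → N1(cand b4 [-])
[2] deliver 1→0 → N0(foll b4 [-])
[3] deliver 0→1 → N1(lead b4 [-])
[4] deliver 1→2 → N2(foll b4 [-])
[5] deliver 2→1 → ∅
[6] timeout(1) → N1(cand b7 [-])
[7] deliver 1→2 → N2(foll b7 [-])
[8] deliver 2→1 → N1(lead b7 [-])
[9] deliver 1→0 → N0(foll b7 [-])
[10] deliver 0→1 → ∅
[11] deliver 0→2 → ∅
[12] deliver 1→2 → ∅
[13] deliver 1→0 → ∅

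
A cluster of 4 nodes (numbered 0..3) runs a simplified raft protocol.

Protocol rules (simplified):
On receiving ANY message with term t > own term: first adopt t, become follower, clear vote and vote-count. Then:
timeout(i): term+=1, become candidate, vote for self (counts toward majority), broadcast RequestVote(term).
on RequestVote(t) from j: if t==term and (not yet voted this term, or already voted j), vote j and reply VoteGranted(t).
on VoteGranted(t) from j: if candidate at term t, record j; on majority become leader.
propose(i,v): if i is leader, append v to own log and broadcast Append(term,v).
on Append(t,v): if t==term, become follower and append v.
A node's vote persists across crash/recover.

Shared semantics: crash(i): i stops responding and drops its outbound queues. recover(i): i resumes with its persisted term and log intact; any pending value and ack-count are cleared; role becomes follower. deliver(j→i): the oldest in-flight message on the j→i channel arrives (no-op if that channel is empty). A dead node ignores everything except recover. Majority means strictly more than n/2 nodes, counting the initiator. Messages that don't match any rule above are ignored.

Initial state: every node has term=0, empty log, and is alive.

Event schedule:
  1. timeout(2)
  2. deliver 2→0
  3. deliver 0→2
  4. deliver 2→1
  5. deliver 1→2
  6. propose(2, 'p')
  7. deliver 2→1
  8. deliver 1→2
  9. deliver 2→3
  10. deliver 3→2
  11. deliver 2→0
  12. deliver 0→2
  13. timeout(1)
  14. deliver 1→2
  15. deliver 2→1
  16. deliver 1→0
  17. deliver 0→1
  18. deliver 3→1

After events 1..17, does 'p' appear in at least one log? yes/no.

step 1 timeout(2): 2={cand,t=1,log=-}
step 2 deliver 2→0: 0={foll,t=1,log=-}
step 3 deliver 0→2: —
step 4 deliver 2→1: 1={foll,t=1,log=-}
step 5 deliver 1→2: 2={lead,t=1,log=-}
step 6 propose(2,'p'): 2={lead,t=1,log=p}
step 7 deliver 2→1: 1={foll,t=1,log=p}
step 8 deliver 1→2: —
step 9 deliver 2→3: 3={foll,t=1,log=-}
step 10 deliver 3→2: —
step 11 deliver 2→0: 0={foll,t=1,log=p}
step 12 deliver 0→2: —
step 13 timeout(1): 1={cand,t=2,log=p}
step 14 deliver 1→2: 2={foll,t=2,log=p}
step 15 deliver 2→1: —
step 16 deliver 1→0: 0={foll,t=2,log=p}
step 17 deliver 0→1: 1={lead,t=2,log=p}

yes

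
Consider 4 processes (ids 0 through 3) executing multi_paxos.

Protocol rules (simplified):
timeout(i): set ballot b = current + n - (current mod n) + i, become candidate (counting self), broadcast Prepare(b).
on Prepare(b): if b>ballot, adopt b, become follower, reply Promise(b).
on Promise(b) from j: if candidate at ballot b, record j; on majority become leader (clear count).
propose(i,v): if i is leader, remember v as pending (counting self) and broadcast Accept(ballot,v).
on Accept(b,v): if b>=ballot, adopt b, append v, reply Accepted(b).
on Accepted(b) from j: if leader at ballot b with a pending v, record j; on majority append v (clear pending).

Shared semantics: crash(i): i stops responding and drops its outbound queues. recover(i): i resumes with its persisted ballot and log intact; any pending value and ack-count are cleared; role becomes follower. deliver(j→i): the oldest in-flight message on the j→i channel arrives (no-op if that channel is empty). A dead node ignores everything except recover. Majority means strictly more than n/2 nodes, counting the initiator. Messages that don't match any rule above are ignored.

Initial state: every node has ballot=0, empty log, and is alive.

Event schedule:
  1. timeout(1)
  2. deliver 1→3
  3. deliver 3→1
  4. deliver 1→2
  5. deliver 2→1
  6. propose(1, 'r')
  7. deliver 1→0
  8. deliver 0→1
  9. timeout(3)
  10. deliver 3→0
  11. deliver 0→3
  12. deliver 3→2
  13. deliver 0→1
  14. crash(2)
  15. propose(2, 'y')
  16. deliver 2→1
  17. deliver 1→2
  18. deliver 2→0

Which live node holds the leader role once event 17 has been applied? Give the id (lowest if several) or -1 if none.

step 1 timeout(1): 1={cand,b=5,log=-}
step 2 deliver 1→3: 3={foll,b=5,log=-}
step 3 deliver 3→1: —
step 4 deliver 1→2: 2={foll,b=5,log=-}
step 5 deliver 2→1: 1={lead,b=5,log=-}
step 6 propose(1,'r'): —
step 7 deliver 1→0: 0={foll,b=5,log=-}
step 8 deliver 0→1: —
step 9 timeout(3): 3={cand,b=11,log=-}
step 10 deliver 3→0: 0={foll,b=11,log=-}
step 11 deliver 0→3: —
step 12 deliver 3→2: 2={foll,b=11,log=-}
step 13 deliver 0→1: —
step 14 crash(2): 2={✗foll,b=11,log=-}
step 15 propose(2,'y'): —
step 16 deliver 2→1: —
step 17 deliver 1→2: —

1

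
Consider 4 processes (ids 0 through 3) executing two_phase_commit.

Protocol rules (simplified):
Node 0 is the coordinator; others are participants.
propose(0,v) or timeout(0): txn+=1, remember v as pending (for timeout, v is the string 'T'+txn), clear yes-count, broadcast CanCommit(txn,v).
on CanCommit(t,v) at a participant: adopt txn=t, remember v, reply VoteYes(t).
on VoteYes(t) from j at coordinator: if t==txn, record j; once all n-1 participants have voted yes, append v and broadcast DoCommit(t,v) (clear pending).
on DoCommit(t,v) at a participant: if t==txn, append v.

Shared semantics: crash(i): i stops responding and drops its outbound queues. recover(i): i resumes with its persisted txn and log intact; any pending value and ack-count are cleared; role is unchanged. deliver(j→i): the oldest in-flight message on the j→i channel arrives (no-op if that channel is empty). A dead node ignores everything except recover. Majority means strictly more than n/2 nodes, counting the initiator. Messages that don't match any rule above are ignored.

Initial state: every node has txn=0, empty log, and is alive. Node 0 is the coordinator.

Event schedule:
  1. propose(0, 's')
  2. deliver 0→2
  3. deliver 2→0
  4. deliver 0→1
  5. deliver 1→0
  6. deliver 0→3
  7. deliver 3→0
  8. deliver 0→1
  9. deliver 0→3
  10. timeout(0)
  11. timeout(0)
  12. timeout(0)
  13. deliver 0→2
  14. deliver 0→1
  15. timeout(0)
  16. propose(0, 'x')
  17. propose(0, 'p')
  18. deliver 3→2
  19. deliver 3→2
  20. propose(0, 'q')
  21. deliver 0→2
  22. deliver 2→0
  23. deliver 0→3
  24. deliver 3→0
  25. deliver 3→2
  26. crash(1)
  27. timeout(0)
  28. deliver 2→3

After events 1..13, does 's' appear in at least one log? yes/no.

yes

e1 propose(0,'s'): 0[coor,t=1,-]
e2 deliver 0→2: 2[part,t=1,-]
e3 deliver 2→0: ·
e4 deliver 0→1: 1[part,t=1,-]
e5 deliver 1→0: ·
e6 deliver 0→3: 3[part,t=1,-]
e7 deliver 3→0: 0[coor,t=1,s]
e8 deliver 0→1: 1[part,t=1,s]
e9 deliver 0→3: 3[part,t=1,s]
e10 timeout(0): 0[coor,t=2,s]
e11 timeout(0): 0[coor,t=3,s]
e12 timeout(0): 0[coor,t=4,s]
e13 deliver 0→2: 2[part,t=1,s]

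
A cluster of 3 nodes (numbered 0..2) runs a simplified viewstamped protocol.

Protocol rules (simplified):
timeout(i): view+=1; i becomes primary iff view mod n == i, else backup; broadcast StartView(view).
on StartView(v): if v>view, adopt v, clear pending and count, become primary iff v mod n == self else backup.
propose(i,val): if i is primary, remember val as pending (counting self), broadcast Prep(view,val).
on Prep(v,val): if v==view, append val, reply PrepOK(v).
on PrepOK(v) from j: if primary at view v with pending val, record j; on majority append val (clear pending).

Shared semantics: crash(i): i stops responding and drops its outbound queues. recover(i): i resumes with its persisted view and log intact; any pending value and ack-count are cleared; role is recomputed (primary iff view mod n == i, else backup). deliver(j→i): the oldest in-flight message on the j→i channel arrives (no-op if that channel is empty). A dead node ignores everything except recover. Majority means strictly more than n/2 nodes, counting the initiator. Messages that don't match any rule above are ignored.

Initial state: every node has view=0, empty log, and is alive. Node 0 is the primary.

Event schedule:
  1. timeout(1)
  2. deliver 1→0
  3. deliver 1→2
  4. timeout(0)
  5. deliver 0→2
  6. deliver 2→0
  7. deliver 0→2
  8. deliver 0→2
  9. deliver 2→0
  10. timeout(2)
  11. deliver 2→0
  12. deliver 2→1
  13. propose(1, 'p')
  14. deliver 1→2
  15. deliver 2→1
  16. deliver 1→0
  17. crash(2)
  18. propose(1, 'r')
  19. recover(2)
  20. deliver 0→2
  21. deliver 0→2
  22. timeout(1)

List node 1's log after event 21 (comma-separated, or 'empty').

empty

[1] timeout(1) → N1(prim v1 [-])
[2] deliver 1→0 → N0(back v1 [-])
[3] deliver 1→2 → N2(back v1 [-])
[4] timeout(0) → N0(back v2 [-])
[5] deliver 0→2 → N2(prim v2 [-])
[6] deliver 2→0 → ∅
[7] deliver 0→2 → ∅
[8] deliver 0→2 → ∅
[9] deliver 2→0 → ∅
[10] timeout(2) → N2(back v3 [-])
[11] deliver 2→0 → N0(prim v3 [-])
[12] deliver 2→1 → N1(back v3 [-])
[13] propose(1,'p') → ∅
[14] deliver 1→2 → ∅
[15] deliver 2→1 → ∅
[16] deliver 1→0 → ∅
[17] crash(2) → N2(✗back v3 [-])
[18] propose(1,'r') → ∅
[19] recover(2) → N2(back v3 [-])
[20] deliver 0→2 → ∅
[21] deliver 0→2 → ∅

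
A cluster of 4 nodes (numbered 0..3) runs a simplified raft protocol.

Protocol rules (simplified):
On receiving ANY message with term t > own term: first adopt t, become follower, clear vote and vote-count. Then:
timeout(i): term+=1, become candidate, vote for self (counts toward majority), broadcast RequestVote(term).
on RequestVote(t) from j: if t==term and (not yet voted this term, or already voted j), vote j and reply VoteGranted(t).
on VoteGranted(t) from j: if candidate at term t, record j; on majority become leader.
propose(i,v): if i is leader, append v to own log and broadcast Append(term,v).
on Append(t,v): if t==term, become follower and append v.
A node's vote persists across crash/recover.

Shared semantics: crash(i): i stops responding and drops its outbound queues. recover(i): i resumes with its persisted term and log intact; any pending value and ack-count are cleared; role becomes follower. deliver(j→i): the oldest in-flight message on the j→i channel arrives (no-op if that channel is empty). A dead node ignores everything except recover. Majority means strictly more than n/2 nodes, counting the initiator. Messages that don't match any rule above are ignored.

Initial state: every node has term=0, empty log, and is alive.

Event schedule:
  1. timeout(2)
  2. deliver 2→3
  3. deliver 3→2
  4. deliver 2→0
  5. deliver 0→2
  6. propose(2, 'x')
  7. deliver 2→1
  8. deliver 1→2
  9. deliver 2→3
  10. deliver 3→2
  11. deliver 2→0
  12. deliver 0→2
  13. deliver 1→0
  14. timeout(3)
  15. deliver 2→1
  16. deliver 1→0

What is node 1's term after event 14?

1. timeout(2):  <2:cand t1 ->
2. deliver 2→3:  <3:foll t1 ->
3. deliver 3→2:  nop
4. deliver 2→0:  <0:foll t1 ->
5. deliver 0→2:  <2:lead t1 ->
6. propose(2,'x'):  <2:lead t1 x>
7. deliver 2→1:  <1:foll t1 ->
8. deliver 1→2:  nop
9. deliver 2→3:  <3:foll t1 x>
10. deliver 3→2:  nop
11. deliver 2→0:  <0:foll t1 x>
12. deliver 0→2:  nop
13. deliver 1→0:  nop
14. timeout(3):  <3:cand t2 x>

1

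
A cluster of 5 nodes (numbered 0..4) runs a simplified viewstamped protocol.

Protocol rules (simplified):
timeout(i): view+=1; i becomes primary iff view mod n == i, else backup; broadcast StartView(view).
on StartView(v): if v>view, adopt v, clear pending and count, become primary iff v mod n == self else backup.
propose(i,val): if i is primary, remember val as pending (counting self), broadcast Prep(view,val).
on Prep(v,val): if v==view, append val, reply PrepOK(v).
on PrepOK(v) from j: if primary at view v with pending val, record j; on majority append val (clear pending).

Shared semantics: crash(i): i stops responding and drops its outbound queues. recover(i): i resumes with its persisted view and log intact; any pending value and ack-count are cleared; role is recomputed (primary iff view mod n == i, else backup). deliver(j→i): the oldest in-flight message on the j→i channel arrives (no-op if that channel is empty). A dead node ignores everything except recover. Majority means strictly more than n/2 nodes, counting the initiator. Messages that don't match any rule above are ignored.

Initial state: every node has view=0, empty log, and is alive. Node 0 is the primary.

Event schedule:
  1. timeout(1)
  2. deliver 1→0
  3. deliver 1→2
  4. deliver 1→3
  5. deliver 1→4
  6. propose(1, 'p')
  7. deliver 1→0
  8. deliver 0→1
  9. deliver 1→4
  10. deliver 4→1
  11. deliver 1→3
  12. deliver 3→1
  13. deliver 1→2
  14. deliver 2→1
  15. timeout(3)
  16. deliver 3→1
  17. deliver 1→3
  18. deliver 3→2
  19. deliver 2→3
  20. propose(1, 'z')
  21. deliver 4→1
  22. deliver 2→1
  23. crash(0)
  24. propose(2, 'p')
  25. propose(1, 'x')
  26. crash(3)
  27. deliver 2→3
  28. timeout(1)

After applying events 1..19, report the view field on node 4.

1

1. timeout(1):  <1:prim v1 ->
2. deliver 1→0:  <0:back v1 ->
3. deliver 1→2:  <2:back v1 ->
4. deliver 1→3:  <3:back v1 ->
5. deliver 1→4:  <4:back v1 ->
6. propose(1,'p'):  nop
7. deliver 1→0:  <0:back v1 p>
8. deliver 0→1:  nop
9. deliver 1→4:  <4:back v1 p>
10. deliver 4→1:  <1:prim v1 p>
11. deliver 1→3:  <3:back v1 p>
12. deliver 3→1:  nop
13. deliver 1→2:  <2:back v1 p>
14. deliver 2→1:  nop
15. timeout(3):  <3:back v2 p>
16. deliver 3→1:  <1:back v2 p>
17. deliver 1→3:  nop
18. deliver 3→2:  <2:prim v2 p>
19. deliver 2→3:  nop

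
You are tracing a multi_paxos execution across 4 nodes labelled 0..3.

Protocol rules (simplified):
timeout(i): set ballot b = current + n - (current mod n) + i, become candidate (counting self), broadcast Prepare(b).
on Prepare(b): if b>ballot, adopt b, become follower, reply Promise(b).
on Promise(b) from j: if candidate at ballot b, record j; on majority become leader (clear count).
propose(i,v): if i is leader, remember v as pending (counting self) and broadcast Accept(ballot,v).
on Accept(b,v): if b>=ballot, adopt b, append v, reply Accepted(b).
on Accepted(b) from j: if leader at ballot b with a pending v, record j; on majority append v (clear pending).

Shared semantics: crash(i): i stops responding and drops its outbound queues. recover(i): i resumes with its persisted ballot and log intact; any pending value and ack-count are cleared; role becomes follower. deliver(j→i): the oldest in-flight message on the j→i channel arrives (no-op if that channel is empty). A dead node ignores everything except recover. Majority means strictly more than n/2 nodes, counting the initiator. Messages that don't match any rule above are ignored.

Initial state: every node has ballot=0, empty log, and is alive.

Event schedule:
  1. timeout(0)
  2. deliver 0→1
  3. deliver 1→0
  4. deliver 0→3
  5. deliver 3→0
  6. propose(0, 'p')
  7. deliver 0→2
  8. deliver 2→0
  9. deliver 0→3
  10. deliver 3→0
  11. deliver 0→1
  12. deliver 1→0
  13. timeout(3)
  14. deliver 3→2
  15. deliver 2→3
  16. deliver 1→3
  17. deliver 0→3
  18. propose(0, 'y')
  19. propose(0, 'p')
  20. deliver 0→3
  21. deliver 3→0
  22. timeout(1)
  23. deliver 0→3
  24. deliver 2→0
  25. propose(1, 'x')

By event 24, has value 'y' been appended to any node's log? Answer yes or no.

no

step 1 timeout(0): 0={cand,b=4,log=-}
step 2 deliver 0→1: 1={foll,b=4,log=-}
step 3 deliver 1→0: —
step 4 deliver 0→3: 3={foll,b=4,log=-}
step 5 deliver 3→0: 0={lead,b=4,log=-}
step 6 propose(0,'p'): —
step 7 deliver 0→2: 2={foll,b=4,log=-}
step 8 deliver 2→0: —
step 9 deliver 0→3: 3={foll,b=4,log=p}
step 10 deliver 3→0: —
step 11 deliver 0→1: 1={foll,b=4,log=p}
step 12 deliver 1→0: 0={lead,b=4,log=p}
step 13 timeout(3): 3={cand,b=11,log=p}
step 14 deliver 3→2: 2={foll,b=11,log=-}
step 15 deliver 2→3: —
step 16 deliver 1→3: —
step 17 deliver 0→3: —
step 18 propose(0,'y'): —
step 19 propose(0,'p'): —
step 20 deliver 0→3: —
step 21 deliver 3→0: 0={foll,b=11,log=p}
step 22 timeout(1): 1={cand,b=9,log=p}
step 23 deliver 0→3: —
step 24 deliver 2→0: —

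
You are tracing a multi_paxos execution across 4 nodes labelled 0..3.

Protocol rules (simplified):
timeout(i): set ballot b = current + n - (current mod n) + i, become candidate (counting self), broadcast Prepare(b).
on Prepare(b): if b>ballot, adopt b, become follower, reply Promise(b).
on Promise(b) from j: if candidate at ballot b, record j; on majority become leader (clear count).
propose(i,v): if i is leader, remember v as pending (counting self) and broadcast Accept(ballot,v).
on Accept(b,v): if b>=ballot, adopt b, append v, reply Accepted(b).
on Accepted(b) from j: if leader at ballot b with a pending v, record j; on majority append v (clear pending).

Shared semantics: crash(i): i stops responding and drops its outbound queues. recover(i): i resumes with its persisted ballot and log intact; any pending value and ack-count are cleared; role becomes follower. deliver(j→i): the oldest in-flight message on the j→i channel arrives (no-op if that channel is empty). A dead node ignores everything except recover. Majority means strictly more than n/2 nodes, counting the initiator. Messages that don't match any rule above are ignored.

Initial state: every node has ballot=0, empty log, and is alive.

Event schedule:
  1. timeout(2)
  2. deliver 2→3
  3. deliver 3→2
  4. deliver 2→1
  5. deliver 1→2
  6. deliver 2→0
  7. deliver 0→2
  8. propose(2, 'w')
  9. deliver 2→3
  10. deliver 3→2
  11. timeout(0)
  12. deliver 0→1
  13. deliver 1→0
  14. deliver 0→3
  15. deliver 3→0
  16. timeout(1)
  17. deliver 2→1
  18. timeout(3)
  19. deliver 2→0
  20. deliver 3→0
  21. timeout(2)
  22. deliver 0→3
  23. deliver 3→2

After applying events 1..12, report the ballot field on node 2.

step 1 timeout(2): 2={cand,b=6,log=-}
step 2 deliver 2→3: 3={foll,b=6,log=-}
step 3 deliver 3→2: —
step 4 deliver 2→1: 1={foll,b=6,log=-}
step 5 deliver 1→2: 2={lead,b=6,log=-}
step 6 deliver 2→0: 0={foll,b=6,log=-}
step 7 deliver 0→2: —
step 8 propose(2,'w'): —
step 9 deliver 2→3: 3={foll,b=6,log=w}
step 10 deliver 3→2: —
step 11 timeout(0): 0={cand,b=8,log=-}
step 12 deliver 0→1: 1={foll,b=8,log=-}

6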